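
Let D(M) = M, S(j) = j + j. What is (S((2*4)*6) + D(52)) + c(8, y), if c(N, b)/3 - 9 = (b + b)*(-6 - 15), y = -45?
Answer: 5845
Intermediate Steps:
S(j) = 2*j
c(N, b) = 27 - 126*b (c(N, b) = 27 + 3*((b + b)*(-6 - 15)) = 27 + 3*((2*b)*(-21)) = 27 + 3*(-42*b) = 27 - 126*b)
(S((2*4)*6) + D(52)) + c(8, y) = (2*((2*4)*6) + 52) + (27 - 126*(-45)) = (2*(8*6) + 52) + (27 + 5670) = (2*48 + 52) + 5697 = (96 + 52) + 5697 = 148 + 5697 = 5845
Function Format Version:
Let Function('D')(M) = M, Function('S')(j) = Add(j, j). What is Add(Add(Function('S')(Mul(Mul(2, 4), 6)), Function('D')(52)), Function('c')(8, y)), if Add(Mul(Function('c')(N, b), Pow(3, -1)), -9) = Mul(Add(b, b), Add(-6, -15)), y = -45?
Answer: 5845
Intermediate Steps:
Function('S')(j) = Mul(2, j)
Function('c')(N, b) = Add(27, Mul(-126, b)) (Function('c')(N, b) = Add(27, Mul(3, Mul(Add(b, b), Add(-6, -15)))) = Add(27, Mul(3, Mul(Mul(2, b), -21))) = Add(27, Mul(3, Mul(-42, b))) = Add(27, Mul(-126, b)))
Add(Add(Function('S')(Mul(Mul(2, 4), 6)), Function('D')(52)), Function('c')(8, y)) = Add(Add(Mul(2, Mul(Mul(2, 4), 6)), 52), Add(27, Mul(-126, -45))) = Add(Add(Mul(2, Mul(8, 6)), 52), Add(27, 5670)) = Add(Add(Mul(2, 48), 52), 5697) = Add(Add(96, 52), 5697) = Add(148, 5697) = 5845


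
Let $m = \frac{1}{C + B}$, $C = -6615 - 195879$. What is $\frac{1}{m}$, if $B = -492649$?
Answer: $-695143$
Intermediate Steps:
$C = -202494$ ($C = -6615 - 195879 = -202494$)
$m = - \frac{1}{695143}$ ($m = \frac{1}{-202494 - 492649} = \frac{1}{-695143} = - \frac{1}{695143} \approx -1.4386 \cdot 10^{-6}$)
$\frac{1}{m} = \frac{1}{- \frac{1}{695143}} = -695143$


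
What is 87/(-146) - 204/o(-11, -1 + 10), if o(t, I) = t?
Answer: 28827/1606 ≈ 17.950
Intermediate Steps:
87/(-146) - 204/o(-11, -1 + 10) = 87/(-146) - 204/(-11) = 87*(-1/146) - 204*(-1/11) = -87/146 + 204/11 = 28827/1606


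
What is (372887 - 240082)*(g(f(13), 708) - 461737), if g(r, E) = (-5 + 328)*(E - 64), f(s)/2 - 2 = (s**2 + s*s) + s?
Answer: -33695948625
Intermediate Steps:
f(s) = 4 + 2*s + 4*s**2 (f(s) = 4 + 2*((s**2 + s*s) + s) = 4 + 2*((s**2 + s**2) + s) = 4 + 2*(2*s**2 + s) = 4 + 2*(s + 2*s**2) = 4 + (2*s + 4*s**2) = 4 + 2*s + 4*s**2)
g(r, E) = -20672 + 323*E (g(r, E) = 323*(-64 + E) = -20672 + 323*E)
(372887 - 240082)*(g(f(13), 708) - 461737) = (372887 - 240082)*((-20672 + 323*708) - 461737) = 132805*((-20672 + 228684) - 461737) = 132805*(208012 - 461737) = 132805*(-253725) = -33695948625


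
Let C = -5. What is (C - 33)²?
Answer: 1444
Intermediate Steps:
(C - 33)² = (-5 - 33)² = (-38)² = 1444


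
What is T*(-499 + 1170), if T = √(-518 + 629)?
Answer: 671*√111 ≈ 7069.4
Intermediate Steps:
T = √111 ≈ 10.536
T*(-499 + 1170) = √111*(-499 + 1170) = √111*671 = 671*√111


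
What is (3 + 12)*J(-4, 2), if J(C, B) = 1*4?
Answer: 60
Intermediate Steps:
J(C, B) = 4
(3 + 12)*J(-4, 2) = (3 + 12)*4 = 15*4 = 60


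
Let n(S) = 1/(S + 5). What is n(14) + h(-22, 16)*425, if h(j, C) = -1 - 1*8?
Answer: -72674/19 ≈ -3824.9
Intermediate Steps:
n(S) = 1/(5 + S)
h(j, C) = -9 (h(j, C) = -1 - 8 = -9)
n(14) + h(-22, 16)*425 = 1/(5 + 14) - 9*425 = 1/19 - 3825 = -72674/19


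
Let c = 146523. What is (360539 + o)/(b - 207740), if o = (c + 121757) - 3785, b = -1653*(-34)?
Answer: -312517/75769 ≈ -4.1246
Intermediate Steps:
b = 56202
o = 264495 (o = (146523 + 121757) - 3785 = 268280 - 3785 = 264495)
(360539 + o)/(b - 207740) = (360539 + 264495)/(56202 - 207740) = 625034/(-151538) = 625034*(-1/151538) = -312517/75769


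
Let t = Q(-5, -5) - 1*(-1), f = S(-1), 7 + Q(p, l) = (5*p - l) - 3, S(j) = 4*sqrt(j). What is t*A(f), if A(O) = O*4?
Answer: -464*I ≈ -464.0*I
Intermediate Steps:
Q(p, l) = -10 - l + 5*p (Q(p, l) = -7 + ((5*p - l) - 3) = -7 + ((-l + 5*p) - 3) = -7 + (-3 - l + 5*p) = -10 - l + 5*p)
f = 4*I (f = 4*sqrt(-1) = 4*I ≈ 4.0*I)
A(O) = 4*O
t = -29 (t = (-10 - 1*(-5) + 5*(-5)) - 1*(-1) = (-10 + 5 - 25) + 1 = -30 + 1 = -29)
t*A(f) = -116*4*I = -464*I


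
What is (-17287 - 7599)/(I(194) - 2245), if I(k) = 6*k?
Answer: 1082/47 ≈ 23.021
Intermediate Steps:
(-17287 - 7599)/(I(194) - 2245) = (-17287 - 7599)/(6*194 - 2245) = -24886/(1164 - 2245) = -24886/(-1081) = -24886*(-1/1081) = 1082/47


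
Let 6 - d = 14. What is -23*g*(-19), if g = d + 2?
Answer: -2622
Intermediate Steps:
d = -8 (d = 6 - 1*14 = 6 - 14 = -8)
g = -6 (g = -8 + 2 = -6)
-23*g*(-19) = -23*(-6)*(-19) = 138*(-19) = -2622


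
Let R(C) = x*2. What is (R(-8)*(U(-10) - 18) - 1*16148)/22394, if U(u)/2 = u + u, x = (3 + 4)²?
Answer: -10916/11197 ≈ -0.97490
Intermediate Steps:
x = 49 (x = 7² = 49)
U(u) = 4*u (U(u) = 2*(u + u) = 2*(2*u) = 4*u)
R(C) = 98 (R(C) = 49*2 = 98)
(R(-8)*(U(-10) - 18) - 1*16148)/22394 = (98*(4*(-10) - 18) - 1*16148)/22394 = (98*(-40 - 18) - 16148)*(1/22394) = (98*(-58) - 16148)*(1/22394) = (-5684 - 16148)*(1/22394) = -21832*1/22394 = -10916/11197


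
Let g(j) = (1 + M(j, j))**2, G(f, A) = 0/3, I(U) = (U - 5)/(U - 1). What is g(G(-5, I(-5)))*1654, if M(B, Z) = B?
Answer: 1654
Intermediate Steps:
I(U) = (-5 + U)/(-1 + U)
G(f, A) = 0 (G(f, A) = 0*(1/3) = 0)
g(j) = (1 + j)**2
g(G(-5, I(-5)))*1654 = (1 + 0)**2*1654 = 1**2*1654 = 1*1654 = 1654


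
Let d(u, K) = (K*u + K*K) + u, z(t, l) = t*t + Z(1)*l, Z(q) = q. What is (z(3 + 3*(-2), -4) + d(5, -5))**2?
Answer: 100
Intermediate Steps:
z(t, l) = l + t**2 (z(t, l) = t*t + 1*l = t**2 + l = l + t**2)
d(u, K) = u + K**2 + K*u (d(u, K) = (K*u + K**2) + u = (K**2 + K*u) + u = u + K**2 + K*u)
(z(3 + 3*(-2), -4) + d(5, -5))**2 = ((-4 + (3 + 3*(-2))**2) + (5 + (-5)**2 - 5*5))**2 = ((-4 + (3 - 6)**2) + (5 + 25 - 25))**2 = ((-4 + (-3)**2) + 5)**2 = ((-4 + 9) + 5)**2 = (5 + 5)**2 = 10**2 = 100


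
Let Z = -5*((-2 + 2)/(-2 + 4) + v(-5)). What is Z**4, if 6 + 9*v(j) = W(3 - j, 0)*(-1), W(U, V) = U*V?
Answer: 10000/81 ≈ 123.46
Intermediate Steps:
v(j) = -2/3 (v(j) = -2/3 + (((3 - j)*0)*(-1))/9 = -2/3 + (0*(-1))/9 = -2/3 + (1/9)*0 = -2/3 + 0 = -2/3)
Z = 10/3 (Z = -5*((-2 + 2)/(-2 + 4) - 2/3) = -5*(0/2 - 2/3) = -5*(0*(1/2) - 2/3) = -5*(0 - 2/3) = -5*(-2/3) = 10/3 ≈ 3.3333)
Z**4 = (10/3)**4 = 10000/81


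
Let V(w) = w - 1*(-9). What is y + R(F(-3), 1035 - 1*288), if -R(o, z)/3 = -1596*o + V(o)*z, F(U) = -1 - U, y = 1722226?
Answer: 1707151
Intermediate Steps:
V(w) = 9 + w (V(w) = w + 9 = 9 + w)
R(o, z) = 4788*o - 3*z*(9 + o) (R(o, z) = -3*(-1596*o + (9 + o)*z) = -3*(-1596*o + z*(9 + o)) = 4788*o - 3*z*(9 + o))
y + R(F(-3), 1035 - 1*288) = 1722226 + (4788*(-1 - 1*(-3)) - 3*(1035 - 1*288)*(9 + (-1 - 1*(-3)))) = 1722226 + (4788*(-1 + 3) - 3*(1035 - 288)*(9 + (-1 + 3))) = 1722226 + (4788*2 - 3*747*(9 + 2)) = 1722226 + (9576 - 3*747*11) = 1722226 + (9576 - 24651) = 1722226 - 15075 = 1707151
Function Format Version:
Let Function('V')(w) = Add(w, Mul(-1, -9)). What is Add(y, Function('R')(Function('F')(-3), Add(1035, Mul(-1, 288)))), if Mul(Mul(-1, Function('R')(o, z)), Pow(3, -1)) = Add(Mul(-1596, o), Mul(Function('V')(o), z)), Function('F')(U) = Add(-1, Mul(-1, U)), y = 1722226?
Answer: 1707151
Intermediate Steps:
Function('V')(w) = Add(9, w) (Function('V')(w) = Add(w, 9) = Add(9, w))
Function('R')(o, z) = Add(Mul(4788, o), Mul(-3, z, Add(9, o))) (Function('R')(o, z) = Mul(-3, Add(Mul(-1596, o), Mul(Add(9, o), z))) = Mul(-3, Add(Mul(-1596, o), Mul(z, Add(9, o)))) = Add(Mul(4788, o), Mul(-3, z, Add(9, o))))
Add(y, Function('R')(Function('F')(-3), Add(1035, Mul(-1, 288)))) = Add(1722226, Add(Mul(4788, Add(-1, Mul(-1, -3))), Mul(-3, Add(1035, Mul(-1, 288)), Add(9, Add(-1, Mul(-1, -3)))))) = Add(1722226, Add(Mul(4788, Add(-1, 3)), Mul(-3, Add(1035, -288), Add(9, Add(-1, 3))))) = Add(1722226, Add(Mul(4788, 2), Mul(-3, 747, Add(9, 2)))) = Add(1722226, Add(9576, Mul(-3, 747, 11))) = Add(1722226, Add(9576, -24651)) = Add(1722226, -15075) = 1707151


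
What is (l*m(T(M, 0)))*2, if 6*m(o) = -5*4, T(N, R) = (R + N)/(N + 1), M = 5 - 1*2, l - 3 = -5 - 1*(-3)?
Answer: -20/3 ≈ -6.6667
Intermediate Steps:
l = 1 (l = 3 + (-5 - 1*(-3)) = 3 + (-5 + 3) = 3 - 2 = 1)
M = 3 (M = 5 - 2 = 3)
T(N, R) = (N + R)/(1 + N)
m(o) = -10/3 (m(o) = (-5*4)/6 = (⅙)*(-20) = -10/3)
(l*m(T(M, 0)))*2 = (1*(-10/3))*2 = -10/3*2 = -20/3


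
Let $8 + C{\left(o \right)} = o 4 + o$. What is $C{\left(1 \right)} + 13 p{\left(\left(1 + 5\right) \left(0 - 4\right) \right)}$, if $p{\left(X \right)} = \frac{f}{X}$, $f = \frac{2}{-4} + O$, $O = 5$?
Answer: $- \frac{87}{16} \approx -5.4375$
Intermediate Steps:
$f = \frac{9}{2}$ ($f = \frac{2}{-4} + 5 = 2 \left(- \frac{1}{4}\right) + 5 = - \frac{1}{2} + 5 = \frac{9}{2} \approx 4.5$)
$C{\left(o \right)} = -8 + 5 o$ ($C{\left(o \right)} = -8 + \left(o 4 + o\right) = -8 + \left(4 o + o\right) = -8 + 5 o$)
$p{\left(X \right)} = \frac{9}{2 X}$
$C{\left(1 \right)} + 13 p{\left(\left(1 + 5\right) \left(0 - 4\right) \right)} = \left(-8 + 5 \cdot 1\right) + 13 \frac{9}{2 \left(1 + 5\right) \left(0 - 4\right)} = \left(-8 + 5\right) + 13 \frac{9}{2 \cdot 6 \left(-4\right)} = -3 + 13 \frac{9}{2 \left(-24\right)} = -3 + 13 \cdot \frac{9}{2} \left(- \frac{1}{24}\right) = -3 + 13 \left(- \frac{3}{16}\right) = -3 - \frac{39}{16} = - \frac{87}{16}$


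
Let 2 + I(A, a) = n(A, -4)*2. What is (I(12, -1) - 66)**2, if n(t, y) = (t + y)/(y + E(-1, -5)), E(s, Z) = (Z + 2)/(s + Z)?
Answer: 258064/49 ≈ 5266.6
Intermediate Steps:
E(s, Z) = (2 + Z)/(Z + s)
n(t, y) = (t + y)/(1/2 + y) (n(t, y) = (t + y)/(y + (2 - 5)/(-5 - 1)) = (t + y)/(y - 3/(-6)) = (t + y)/(y - 1/6*(-3)) = (t + y)/(y + 1/2) = (t + y)/(1/2 + y))
I(A, a) = 2/7 - 4*A/7 (I(A, a) = -2 + (2*(A - 4)/(1 + 2*(-4)))*2 = -2 + (2*(-4 + A)/(1 - 8))*2 = -2 + (2*(-4 + A)/(-7))*2 = -2 + (2*(-1/7)*(-4 + A))*2 = -2 + (8/7 - 2*A/7)*2 = -2 + (16/7 - 4*A/7) = 2/7 - 4*A/7)
(I(12, -1) - 66)**2 = ((2/7 - 4/7*12) - 66)**2 = ((2/7 - 48/7) - 66)**2 = (-46/7 - 66)**2 = (-508/7)**2 = 258064/49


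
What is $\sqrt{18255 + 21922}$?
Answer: $\sqrt{40177} \approx 200.44$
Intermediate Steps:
$\sqrt{18255 + 21922} = \sqrt{40177}$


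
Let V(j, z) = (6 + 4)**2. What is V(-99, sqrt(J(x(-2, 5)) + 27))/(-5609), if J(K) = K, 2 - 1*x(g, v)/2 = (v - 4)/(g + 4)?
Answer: -100/5609 ≈ -0.017828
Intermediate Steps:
x(g, v) = 4 - 2*(-4 + v)/(4 + g) (x(g, v) = 4 - 2*(v - 4)/(g + 4) = 4 - 2*(-4 + v)/(4 + g))
V(j, z) = 100 (V(j, z) = 10**2 = 100)
V(-99, sqrt(J(x(-2, 5)) + 27))/(-5609) = 100/(-5609) = 100*(-1/5609) = -100/5609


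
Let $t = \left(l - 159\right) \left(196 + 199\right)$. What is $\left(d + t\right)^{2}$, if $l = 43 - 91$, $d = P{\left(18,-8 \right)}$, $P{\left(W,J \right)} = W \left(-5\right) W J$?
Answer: $4734128025$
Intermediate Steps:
$P{\left(W,J \right)} = - 5 J W^{2}$ ($P{\left(W,J \right)} = - 5 W W J = - 5 W^{2} J = - 5 J W^{2}$)
$d = 12960$ ($d = \left(-5\right) \left(-8\right) 18^{2} = \left(-5\right) \left(-8\right) 324 = 12960$)
$l = -48$ ($l = 43 - 91 = -48$)
$t = -81765$ ($t = \left(-48 - 159\right) \left(196 + 199\right) = \left(-207\right) 395 = -81765$)
$\left(d + t\right)^{2} = \left(12960 - 81765\right)^{2} = \left(-68805\right)^{2} = 4734128025$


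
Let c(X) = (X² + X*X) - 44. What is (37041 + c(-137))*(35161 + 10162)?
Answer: 3378149805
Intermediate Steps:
c(X) = -44 + 2*X² (c(X) = (X² + X²) - 44 = 2*X² - 44 = -44 + 2*X²)
(37041 + c(-137))*(35161 + 10162) = (37041 + (-44 + 2*(-137)²))*(35161 + 10162) = (37041 + (-44 + 2*18769))*45323 = (37041 + (-44 + 37538))*45323 = (37041 + 37494)*45323 = 74535*45323 = 3378149805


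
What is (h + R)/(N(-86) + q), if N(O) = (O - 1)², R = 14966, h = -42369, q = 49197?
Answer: -27403/56766 ≈ -0.48274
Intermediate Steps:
N(O) = (-1 + O)²
(h + R)/(N(-86) + q) = (-42369 + 14966)/((-1 - 86)² + 49197) = -27403/((-87)² + 49197) = -27403/(7569 + 49197) = -27403/56766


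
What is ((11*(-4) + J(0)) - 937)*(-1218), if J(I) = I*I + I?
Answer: 1194858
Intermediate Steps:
J(I) = I + I**2 (J(I) = I**2 + I = I + I**2)
((11*(-4) + J(0)) - 937)*(-1218) = ((11*(-4) + 0*(1 + 0)) - 937)*(-1218) = ((-44 + 0*1) - 937)*(-1218) = ((-44 + 0) - 937)*(-1218) = (-44 - 937)*(-1218) = -981*(-1218) = 1194858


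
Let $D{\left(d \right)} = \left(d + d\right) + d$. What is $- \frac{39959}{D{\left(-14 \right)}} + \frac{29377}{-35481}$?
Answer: $\frac{157394605}{165578} \approx 950.58$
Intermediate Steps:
$D{\left(d \right)} = 3 d$ ($D{\left(d \right)} = 2 d + d = 3 d$)
$- \frac{39959}{D{\left(-14 \right)}} + \frac{29377}{-35481} = - \frac{39959}{3 \left(-14\right)} + \frac{29377}{-35481} = - \frac{39959}{-42} + 29377 \left(- \frac{1}{35481}\right) = \left(-39959\right) \left(- \frac{1}{42}\right) - \frac{29377}{35481} = \frac{39959}{42} - \frac{29377}{35481} = \frac{157394605}{165578}$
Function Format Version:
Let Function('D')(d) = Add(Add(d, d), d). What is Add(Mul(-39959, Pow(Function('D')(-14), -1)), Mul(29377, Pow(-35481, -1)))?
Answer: Rational(157394605, 165578) ≈ 950.58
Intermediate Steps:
Function('D')(d) = Mul(3, d) (Function('D')(d) = Add(Mul(2, d), d) = Mul(3, d))
Add(Mul(-39959, Pow(Function('D')(-14), -1)), Mul(29377, Pow(-35481, -1))) = Add(Mul(-39959, Pow(Mul(3, -14), -1)), Mul(29377, Pow(-35481, -1))) = Add(Mul(-39959, Pow(-42, -1)), Mul(29377, Rational(-1, 35481))) = Add(Mul(-39959, Rational(-1, 42)), Rational(-29377, 35481)) = Add(Rational(39959, 42), Rational(-29377, 35481)) = Rational(157394605, 165578)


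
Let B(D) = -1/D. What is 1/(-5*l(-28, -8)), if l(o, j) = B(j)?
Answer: -8/5 ≈ -1.6000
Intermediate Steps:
l(o, j) = -1/j
1/(-5*l(-28, -8)) = 1/(-(-5)/(-8)) = 1/(-(-5)*(-1)/8) = 1/(-5*1/8) = 1/(-5/8) = -8/5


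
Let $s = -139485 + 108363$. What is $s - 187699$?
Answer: $-218821$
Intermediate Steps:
$s = -31122$
$s - 187699 = -31122 - 187699 = -218821$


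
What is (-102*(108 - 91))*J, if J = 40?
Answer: -69360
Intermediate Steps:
(-102*(108 - 91))*J = -102*(108 - 91)*40 = -102*17*40 = -1734*40 = -69360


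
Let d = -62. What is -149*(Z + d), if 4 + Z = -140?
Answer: 30694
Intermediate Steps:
Z = -144 (Z = -4 - 140 = -144)
-149*(Z + d) = -149*(-144 - 62) = -149*(-206) = 30694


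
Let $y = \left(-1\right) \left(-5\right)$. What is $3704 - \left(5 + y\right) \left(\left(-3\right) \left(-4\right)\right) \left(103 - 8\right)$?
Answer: $-7696$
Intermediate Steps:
$y = 5$
$3704 - \left(5 + y\right) \left(\left(-3\right) \left(-4\right)\right) \left(103 - 8\right) = 3704 - \left(5 + 5\right) \left(\left(-3\right) \left(-4\right)\right) \left(103 - 8\right) = 3704 - 10 \cdot 12 \cdot 95 = 3704 - 120 \cdot 95 = 3704 - 11400 = -7696$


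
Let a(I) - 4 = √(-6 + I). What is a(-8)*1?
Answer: 4 + I*√14 ≈ 4.0 + 3.7417*I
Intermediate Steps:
a(I) = 4 + √(-6 + I)
a(-8)*1 = (4 + √(-6 - 8))*1 = (4 + √(-14))*1 = (4 + I*√14)*1 = 4 + I*√14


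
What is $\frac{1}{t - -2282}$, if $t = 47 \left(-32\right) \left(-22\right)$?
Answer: $\frac{1}{35370} \approx 2.8273 \cdot 10^{-5}$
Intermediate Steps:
$t = 33088$ ($t = \left(-1504\right) \left(-22\right) = 33088$)
$\frac{1}{t - -2282} = \frac{1}{33088 - -2282} = \frac{1}{33088 + 2282} = \frac{1}{35370}$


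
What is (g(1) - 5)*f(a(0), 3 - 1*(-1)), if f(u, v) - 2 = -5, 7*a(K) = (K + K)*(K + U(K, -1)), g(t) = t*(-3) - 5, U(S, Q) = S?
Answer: 39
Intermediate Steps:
g(t) = -5 - 3*t (g(t) = -3*t - 5 = -5 - 3*t)
a(K) = 4*K²/7 (a(K) = ((K + K)*(K + K))/7 = ((2*K)*(2*K))/7 = (4*K²)/7 = 4*K²/7)
f(u, v) = -3 (f(u, v) = 2 - 5 = -3)
(g(1) - 5)*f(a(0), 3 - 1*(-1)) = ((-5 - 3*1) - 5)*(-3) = ((-5 - 3) - 5)*(-3) = (-8 - 5)*(-3) = -13*(-3) = 39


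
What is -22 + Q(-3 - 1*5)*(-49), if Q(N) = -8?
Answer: 370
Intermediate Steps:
-22 + Q(-3 - 1*5)*(-49) = -22 - 8*(-49) = -22 + 392 = 370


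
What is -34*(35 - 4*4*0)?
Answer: -1190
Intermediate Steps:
-34*(35 - 4*4*0) = -34*(35 - 16*0) = -34*(35 + 0) = -34*35 = -1190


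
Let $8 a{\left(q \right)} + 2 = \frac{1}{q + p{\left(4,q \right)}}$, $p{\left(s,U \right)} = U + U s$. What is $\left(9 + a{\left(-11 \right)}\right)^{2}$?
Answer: $\frac{21335161}{278784} \approx 76.529$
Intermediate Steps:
$a{\left(q \right)} = - \frac{1}{4} + \frac{1}{48 q}$ ($a{\left(q \right)} = - \frac{1}{4} + \frac{1}{8 \left(q + q \left(1 + 4\right)\right)} = - \frac{1}{4} + \frac{1}{8 \left(q + q 5\right)} = - \frac{1}{4} + \frac{1}{8 \left(q + 5 q\right)} = - \frac{1}{4} + \frac{1}{8 \cdot 6 q} = - \frac{1}{4} + \frac{\frac{1}{6} \frac{1}{q}}{8} = - \frac{1}{4} + \frac{1}{48 q}$)
$\left(9 + a{\left(-11 \right)}\right)^{2} = \left(9 + \frac{1 - -132}{48 \left(-11\right)}\right)^{2} = \left(9 + \frac{1}{48} \left(- \frac{1}{11}\right) \left(1 + 132\right)\right)^{2} = \left(9 + \frac{1}{48} \left(- \frac{1}{11}\right) 133\right)^{2} = \left(9 - \frac{133}{528}\right)^{2} = \left(\frac{4619}{528}\right)^{2} = \frac{21335161}{278784}$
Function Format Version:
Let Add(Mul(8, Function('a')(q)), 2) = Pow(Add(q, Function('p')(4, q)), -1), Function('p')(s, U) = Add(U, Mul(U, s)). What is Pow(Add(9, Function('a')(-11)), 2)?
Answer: Rational(21335161, 278784) ≈ 76.529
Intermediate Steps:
Function('a')(q) = Add(Rational(-1, 4), Mul(Rational(1, 48), Pow(q, -1))) (Function('a')(q) = Add(Rational(-1, 4), Mul(Rational(1, 8), Pow(Add(q, Mul(q, Add(1, 4))), -1))) = Add(Rational(-1, 4), Mul(Rational(1, 8), Pow(Add(q, Mul(q, 5)), -1))) = Add(Rational(-1, 4), Mul(Rational(1, 8), Pow(Add(q, Mul(5, q)), -1))) = Add(Rational(-1, 4), Mul(Rational(1, 8), Pow(Mul(6, q), -1))) = Add(Rational(-1, 4), Mul(Rational(1, 8), Mul(Rational(1, 6), Pow(q, -1)))) = Add(Rational(-1, 4), Mul(Rational(1, 48), Pow(q, -1))))
Pow(Add(9, Function('a')(-11)), 2) = Pow(Add(9, Mul(Rational(1, 48), Pow(-11, -1), Add(1, Mul(-12, -11)))), 2) = Pow(Add(9, Mul(Rational(1, 48), Rational(-1, 11), Add(1, 132))), 2) = Pow(Add(9, Mul(Rational(1, 48), Rational(-1, 11), 133)), 2) = Pow(Add(9, Rational(-133, 528)), 2) = Pow(Rational(4619, 528), 2) = Rational(21335161, 278784)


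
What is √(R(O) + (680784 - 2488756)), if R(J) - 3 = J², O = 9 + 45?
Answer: I*√1805053 ≈ 1343.5*I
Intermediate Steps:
O = 54
R(J) = 3 + J²
√(R(O) + (680784 - 2488756)) = √((3 + 54²) + (680784 - 2488756)) = √((3 + 2916) - 1807972) = √(2919 - 1807972) = √(-1805053) = I*√1805053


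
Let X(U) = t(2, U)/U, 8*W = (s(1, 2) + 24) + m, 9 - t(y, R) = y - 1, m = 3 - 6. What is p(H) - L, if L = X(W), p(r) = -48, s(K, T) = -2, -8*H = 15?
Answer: -976/19 ≈ -51.368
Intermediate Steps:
H = -15/8 (H = -1/8*15 = -15/8 ≈ -1.8750)
m = -3
t(y, R) = 10 - y (t(y, R) = 9 - (y - 1) = 9 - (-1 + y) = 9 + (1 - y) = 10 - y)
W = 19/8 (W = ((-2 + 24) - 3)/8 = (22 - 3)/8 = (1/8)*19 = 19/8 ≈ 2.3750)
X(U) = 8/U (X(U) = (10 - 1*2)/U = (10 - 2)/U = 8/U)
L = 64/19 (L = 8/(19/8) = 8*(8/19) = 64/19 ≈ 3.3684)
p(H) - L = -48 - 1*64/19 = -48 - 64/19 = -976/19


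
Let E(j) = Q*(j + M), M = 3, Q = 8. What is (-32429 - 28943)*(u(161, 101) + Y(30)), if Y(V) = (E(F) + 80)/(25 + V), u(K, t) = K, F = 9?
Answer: -50386412/5 ≈ -1.0077e+7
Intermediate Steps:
E(j) = 24 + 8*j (E(j) = 8*(j + 3) = 8*(3 + j) = 24 + 8*j)
Y(V) = 176/(25 + V) (Y(V) = ((24 + 8*9) + 80)/(25 + V) = ((24 + 72) + 80)/(25 + V) = (96 + 80)/(25 + V) = 176/(25 + V))
(-32429 - 28943)*(u(161, 101) + Y(30)) = (-32429 - 28943)*(161 + 176/(25 + 30)) = -61372*(161 + 176/55) = -61372*(161 + 176*(1/55)) = -61372*(161 + 16/5) = -61372*821/5 = -50386412/5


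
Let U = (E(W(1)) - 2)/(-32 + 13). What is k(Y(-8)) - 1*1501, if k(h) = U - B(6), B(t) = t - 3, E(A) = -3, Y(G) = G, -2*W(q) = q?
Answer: -28571/19 ≈ -1503.7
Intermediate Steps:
W(q) = -q/2
U = 5/19 (U = (-3 - 2)/(-32 + 13) = -5/(-19) = -5*(-1/19) = 5/19 ≈ 0.26316)
B(t) = -3 + t
k(h) = -52/19 (k(h) = 5/19 - (-3 + 6) = 5/19 - 1*3 = 5/19 - 3 = -52/19)
k(Y(-8)) - 1*1501 = -52/19 - 1*1501 = -52/19 - 1501 = -28571/19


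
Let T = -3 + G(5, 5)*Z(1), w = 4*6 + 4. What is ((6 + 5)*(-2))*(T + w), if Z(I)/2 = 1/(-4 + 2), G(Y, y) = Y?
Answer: -440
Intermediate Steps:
Z(I) = -1 (Z(I) = 2/(-4 + 2) = 2/(-2) = 2*(-½) = -1)
w = 28 (w = 24 + 4 = 28)
T = -8 (T = -3 + 5*(-1) = -3 - 5 = -8)
((6 + 5)*(-2))*(T + w) = ((6 + 5)*(-2))*(-8 + 28) = (11*(-2))*20 = -22*20 = -440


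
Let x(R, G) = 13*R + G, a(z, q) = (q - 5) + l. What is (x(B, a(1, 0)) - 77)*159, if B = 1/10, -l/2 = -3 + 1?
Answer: -121953/10 ≈ -12195.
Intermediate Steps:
l = 4 (l = -2*(-3 + 1) = -2*(-2) = 4)
a(z, q) = -1 + q (a(z, q) = (q - 5) + 4 = (-5 + q) + 4 = -1 + q)
B = ⅒ ≈ 0.10000
x(R, G) = G + 13*R
(x(B, a(1, 0)) - 77)*159 = (((-1 + 0) + 13*(⅒)) - 77)*159 = ((-1 + 13/10) - 77)*159 = (3/10 - 77)*159 = -767/10*159 = -121953/10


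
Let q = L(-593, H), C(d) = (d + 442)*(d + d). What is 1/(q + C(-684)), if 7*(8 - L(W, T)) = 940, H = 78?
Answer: 7/2316508 ≈ 3.0218e-6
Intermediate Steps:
L(W, T) = -884/7 (L(W, T) = 8 - ⅐*940 = 8 - 940/7 = -884/7)
C(d) = 2*d*(442 + d) (C(d) = (442 + d)*(2*d) = 2*d*(442 + d))
q = -884/7 ≈ -126.29
1/(q + C(-684)) = 1/(-884/7 + 2*(-684)*(442 - 684)) = 1/(-884/7 + 2*(-684)*(-242)) = 1/(-884/7 + 331056) = 1/(2316508/7) = 7/2316508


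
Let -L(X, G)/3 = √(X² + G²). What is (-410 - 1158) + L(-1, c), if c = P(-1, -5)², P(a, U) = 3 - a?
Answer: -1568 - 3*√257 ≈ -1616.1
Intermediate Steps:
c = 16 (c = (3 - 1*(-1))² = (3 + 1)² = 4² = 16)
L(X, G) = -3*√(G² + X²) (L(X, G) = -3*√(X² + G²) = -3*√(G² + X²))
(-410 - 1158) + L(-1, c) = (-410 - 1158) - 3*√(16² + (-1)²) = -1568 - 3*√(256 + 1) = -1568 - 3*√257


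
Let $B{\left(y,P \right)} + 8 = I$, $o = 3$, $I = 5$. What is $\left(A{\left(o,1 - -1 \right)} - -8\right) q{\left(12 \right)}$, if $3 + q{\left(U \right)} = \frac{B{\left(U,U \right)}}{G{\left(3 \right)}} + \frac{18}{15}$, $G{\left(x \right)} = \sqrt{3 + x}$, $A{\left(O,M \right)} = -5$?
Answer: $- \frac{27}{5} - \frac{3 \sqrt{6}}{2} \approx -9.0742$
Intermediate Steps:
$B{\left(y,P \right)} = -3$ ($B{\left(y,P \right)} = -8 + 5 = -3$)
$q{\left(U \right)} = - \frac{9}{5} - \frac{\sqrt{6}}{2}$ ($q{\left(U \right)} = -3 + \left(- \frac{3}{\sqrt{3 + 3}} + \frac{18}{15}\right) = -3 + \left(- \frac{3}{\sqrt{6}} + 18 \cdot \frac{1}{15}\right) = -3 + \left(- 3 \frac{\sqrt{6}}{6} + \frac{6}{5}\right) = -3 + \left(- \frac{\sqrt{6}}{2} + \frac{6}{5}\right) = -3 + \left(\frac{6}{5} - \frac{\sqrt{6}}{2}\right) = - \frac{9}{5} - \frac{\sqrt{6}}{2}$)
$\left(A{\left(o,1 - -1 \right)} - -8\right) q{\left(12 \right)} = \left(-5 - -8\right) \left(- \frac{9}{5} - \frac{\sqrt{6}}{2}\right) = \left(-5 + 8\right) \left(- \frac{9}{5} - \frac{\sqrt{6}}{2}\right) = 3 \left(- \frac{9}{5} - \frac{\sqrt{6}}{2}\right) = - \frac{27}{5} - \frac{3 \sqrt{6}}{2}$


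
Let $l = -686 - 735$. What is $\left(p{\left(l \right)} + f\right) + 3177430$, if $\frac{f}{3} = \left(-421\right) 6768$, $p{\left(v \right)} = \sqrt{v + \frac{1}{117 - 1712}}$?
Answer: $-5370554 + \frac{8 i \sqrt{56485330}}{1595} \approx -5.3706 \cdot 10^{6} + 37.696 i$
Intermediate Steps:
$l = -1421$ ($l = -686 - 735 = -1421$)
$p{\left(v \right)} = \sqrt{- \frac{1}{1595} + v}$ ($p{\left(v \right)} = \sqrt{v + \frac{1}{-1595}} = \sqrt{v - \frac{1}{1595}} = \sqrt{- \frac{1}{1595} + v}$)
$f = -8547984$ ($f = 3 \left(\left(-421\right) 6768\right) = 3 \left(-2849328\right) = -8547984$)
$\left(p{\left(l \right)} + f\right) + 3177430 = \left(\frac{\sqrt{-1595 + 2544025 \left(-1421\right)}}{1595} - 8547984\right) + 3177430 = \left(\frac{\sqrt{-1595 - 3615059525}}{1595} - 8547984\right) + 3177430 = \left(\frac{\sqrt{-3615061120}}{1595} - 8547984\right) + 3177430 = \left(\frac{8 i \sqrt{56485330}}{1595} - 8547984\right) + 3177430 = \left(-8547984 + \frac{8 i \sqrt{56485330}}{1595}\right) + 3177430 = -5370554 + \frac{8 i \sqrt{56485330}}{1595}$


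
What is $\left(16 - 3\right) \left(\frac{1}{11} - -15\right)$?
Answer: $\frac{2158}{11} \approx 196.18$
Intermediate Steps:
$\left(16 - 3\right) \left(\frac{1}{11} - -15\right) = 13 \left(\frac{1}{11} + 15\right) = 13 \cdot \frac{166}{11} = \frac{2158}{11}$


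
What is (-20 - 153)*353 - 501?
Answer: -61570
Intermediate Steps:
(-20 - 153)*353 - 501 = -173*353 - 501 = -61069 - 501 = -61570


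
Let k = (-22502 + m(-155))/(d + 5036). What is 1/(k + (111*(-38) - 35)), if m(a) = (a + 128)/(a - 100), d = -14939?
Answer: -841755/3578071354 ≈ -0.00023525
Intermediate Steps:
m(a) = (128 + a)/(-100 + a)
k = 1912661/841755 (k = (-22502 + (128 - 155)/(-100 - 155))/(-14939 + 5036) = (-22502 - 27/(-255))/(-9903) = (-22502 - 1/255*(-27))*(-1/9903) = (-22502 + 9/85)*(-1/9903) = -1912661/85*(-1/9903) = 1912661/841755 ≈ 2.2722)
1/(k + (111*(-38) - 35)) = 1/(1912661/841755 + (111*(-38) - 35)) = 1/(1912661/841755 + (-4218 - 35)) = 1/(1912661/841755 - 4253) = 1/(-3578071354/841755) = -841755/3578071354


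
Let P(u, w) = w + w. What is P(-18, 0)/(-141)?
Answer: 0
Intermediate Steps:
P(u, w) = 2*w
P(-18, 0)/(-141) = (2*0)/(-141) = 0*(-1/141) = 0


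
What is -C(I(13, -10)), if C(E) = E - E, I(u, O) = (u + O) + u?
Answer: 0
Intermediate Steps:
I(u, O) = O + 2*u (I(u, O) = (O + u) + u = O + 2*u)
C(E) = 0
-C(I(13, -10)) = -1*0 = 0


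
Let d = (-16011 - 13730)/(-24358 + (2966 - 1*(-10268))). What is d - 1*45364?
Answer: -504599395/11124 ≈ -45361.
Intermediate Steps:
d = 29741/11124 (d = -29741/(-24358 + (2966 + 10268)) = -29741/(-24358 + 13234) = -29741/(-11124) = -29741*(-1/11124) = 29741/11124 ≈ 2.6736)
d - 1*45364 = 29741/11124 - 1*45364 = 29741/11124 - 45364 = -504599395/11124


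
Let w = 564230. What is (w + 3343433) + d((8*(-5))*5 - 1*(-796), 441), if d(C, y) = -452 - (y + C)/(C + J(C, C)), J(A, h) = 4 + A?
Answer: 4673023319/1196 ≈ 3.9072e+6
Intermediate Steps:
d(C, y) = -452 - (C + y)/(4 + 2*C) (d(C, y) = -452 - (y + C)/(C + (4 + C)) = -452 - (C + y)/(4 + 2*C))
(w + 3343433) + d((8*(-5))*5 - 1*(-796), 441) = (564230 + 3343433) + (-1808 - 1*441 - 905*((8*(-5))*5 - 1*(-796)))/(2*(2 + ((8*(-5))*5 - 1*(-796)))) = 3907663 + (-1808 - 441 - 905*(-40*5 + 796))/(2*(2 + (-40*5 + 796))) = 3907663 + (-1808 - 441 - 905*(-200 + 796))/(2*(2 + (-200 + 796))) = 3907663 + (-1808 - 441 - 905*596)/(2*(2 + 596)) = 3907663 + (½)*(-1808 - 441 - 539380)/598 = 3907663 + (½)*(1/598)*(-541629) = 3907663 - 541629/1196 = 4673023319/1196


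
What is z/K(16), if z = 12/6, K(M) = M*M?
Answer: 1/128 ≈ 0.0078125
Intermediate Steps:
K(M) = M²
z = 2 (z = 12*(⅙) = 2)
z/K(16) = 2/16² = 2/256 = (1/256)*2 = 1/128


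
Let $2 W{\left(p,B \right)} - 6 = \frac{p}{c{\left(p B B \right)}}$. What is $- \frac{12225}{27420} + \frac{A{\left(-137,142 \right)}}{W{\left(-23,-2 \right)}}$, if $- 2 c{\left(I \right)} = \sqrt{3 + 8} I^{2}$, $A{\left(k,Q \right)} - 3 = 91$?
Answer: $\frac{756989148719}{24507950300} - \frac{34592 \sqrt{11}}{13406975} \approx 30.879$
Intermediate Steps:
$A{\left(k,Q \right)} = 94$ ($A{\left(k,Q \right)} = 3 + 91 = 94$)
$c{\left(I \right)} = - \frac{\sqrt{11} I^{2}}{2}$ ($c{\left(I \right)} = - \frac{\sqrt{3 + 8} I^{2}}{2} = - \frac{\sqrt{11} I^{2}}{2}$)
$W{\left(p,B \right)} = 3 - \frac{\sqrt{11}}{11 B^{4} p}$ ($W{\left(p,B \right)} = 3 + \frac{p \frac{1}{\left(- \frac{1}{2}\right) \sqrt{11} \left(p B B\right)^{2}}}{2} = 3 + \frac{p \frac{1}{\left(- \frac{1}{2}\right) \sqrt{11} \left(B p B\right)^{2}}}{2} = 3 + \frac{p \frac{1}{\left(- \frac{1}{2}\right) \sqrt{11} \left(p B^{2}\right)^{2}}}{2} = 3 + \frac{p \frac{1}{\left(- \frac{1}{2}\right) \sqrt{11} B^{4} p^{2}}}{2} = 3 + \frac{p \left(- \frac{2 \sqrt{11}}{11 B^{4} p^{2}}\right)}{2} = 3 + \frac{\left(- \frac{2}{11}\right) \sqrt{11} \frac{1}{B^{4}} \frac{1}{p}}{2} = 3 - \frac{\sqrt{11}}{11 B^{4} p}$)
$- \frac{12225}{27420} + \frac{A{\left(-137,142 \right)}}{W{\left(-23,-2 \right)}} = - \frac{12225}{27420} + \frac{94}{3 - \frac{\sqrt{11}}{11 \cdot 16 \left(-23\right)}} = \left(-12225\right) \frac{1}{27420} + \frac{94}{3 - \frac{1}{11} \sqrt{11} \cdot \frac{1}{16} \left(- \frac{1}{23}\right)} = - \frac{815}{1828} + \frac{94}{3 + \frac{\sqrt{11}}{4048}}$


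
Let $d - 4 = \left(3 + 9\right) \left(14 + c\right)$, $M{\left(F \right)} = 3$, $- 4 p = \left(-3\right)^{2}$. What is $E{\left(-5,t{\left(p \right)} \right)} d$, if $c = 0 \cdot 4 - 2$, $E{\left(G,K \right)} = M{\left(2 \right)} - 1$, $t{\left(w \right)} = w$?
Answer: $296$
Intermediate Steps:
$p = - \frac{9}{4}$ ($p = - \frac{\left(-3\right)^{2}}{4} = \left(- \frac{1}{4}\right) 9 = - \frac{9}{4} \approx -2.25$)
$E{\left(G,K \right)} = 2$ ($E{\left(G,K \right)} = 3 - 1 = 2$)
$c = -2$ ($c = 0 - 2 = -2$)
$d = 148$ ($d = 4 + \left(3 + 9\right) \left(14 - 2\right) = 4 + 12 \cdot 12 = 4 + 144 = 148$)
$E{\left(-5,t{\left(p \right)} \right)} d = 2 \cdot 148 = 296$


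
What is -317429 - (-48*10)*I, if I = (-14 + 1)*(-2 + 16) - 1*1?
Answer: -405269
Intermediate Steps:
I = -183 (I = -13*14 - 1 = -182 - 1 = -183)
-317429 - (-48*10)*I = -317429 - (-48*10)*(-183) = -317429 - (-480)*(-183) = -317429 - 1*87840 = -317429 - 87840 = -405269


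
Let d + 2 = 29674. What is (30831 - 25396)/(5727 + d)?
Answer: 5435/35399 ≈ 0.15354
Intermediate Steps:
d = 29672 (d = -2 + 29674 = 29672)
(30831 - 25396)/(5727 + d) = (30831 - 25396)/(5727 + 29672) = 5435/35399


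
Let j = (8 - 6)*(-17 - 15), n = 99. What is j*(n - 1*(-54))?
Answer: -9792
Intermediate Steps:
j = -64 (j = 2*(-32) = -64)
j*(n - 1*(-54)) = -64*(99 - 1*(-54)) = -64*(99 + 54) = -64*153 = -9792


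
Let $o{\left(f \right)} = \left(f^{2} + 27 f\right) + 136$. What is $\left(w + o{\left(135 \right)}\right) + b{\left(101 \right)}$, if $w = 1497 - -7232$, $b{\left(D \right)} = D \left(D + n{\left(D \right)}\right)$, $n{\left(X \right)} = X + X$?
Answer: $61338$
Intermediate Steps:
$n{\left(X \right)} = 2 X$
$b{\left(D \right)} = 3 D^{2}$ ($b{\left(D \right)} = D \left(D + 2 D\right) = D 3 D = 3 D^{2}$)
$o{\left(f \right)} = 136 + f^{2} + 27 f$
$w = 8729$ ($w = 1497 + 7232 = 8729$)
$\left(w + o{\left(135 \right)}\right) + b{\left(101 \right)} = \left(8729 + \left(136 + 135^{2} + 27 \cdot 135\right)\right) + 3 \cdot 101^{2} = \left(8729 + \left(136 + 18225 + 3645\right)\right) + 3 \cdot 10201 = \left(8729 + 22006\right) + 30603 = 30735 + 30603 = 61338$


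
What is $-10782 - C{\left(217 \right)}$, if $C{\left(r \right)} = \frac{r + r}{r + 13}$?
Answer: $- \frac{1240147}{115} \approx -10784.0$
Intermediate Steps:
$C{\left(r \right)} = \frac{2 r}{13 + r}$
$-10782 - C{\left(217 \right)} = -10782 - 2 \cdot 217 \frac{1}{13 + 217} = -10782 - 2 \cdot 217 \cdot \frac{1}{230} = -10782 - \frac{217}{115} = - \frac{1240147}{115}$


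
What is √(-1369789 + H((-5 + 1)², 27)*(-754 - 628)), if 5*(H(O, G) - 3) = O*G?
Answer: I*√37333495/5 ≈ 1222.0*I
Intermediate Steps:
H(O, G) = 3 + G*O/5 (H(O, G) = 3 + (O*G)/5 = 3 + (G*O)/5 = 3 + G*O/5)
√(-1369789 + H((-5 + 1)², 27)*(-754 - 628)) = √(-1369789 + (3 + (⅕)*27*(-5 + 1)²)*(-754 - 628)) = √(-1369789 + (3 + (⅕)*27*(-4)²)*(-1382)) = √(-1369789 + (3 + (⅕)*27*16)*(-1382)) = √(-1369789 + (3 + 432/5)*(-1382)) = √(-1369789 + (447/5)*(-1382)) = √(-1369789 - 617754/5) = √(-7466699/5) = I*√37333495/5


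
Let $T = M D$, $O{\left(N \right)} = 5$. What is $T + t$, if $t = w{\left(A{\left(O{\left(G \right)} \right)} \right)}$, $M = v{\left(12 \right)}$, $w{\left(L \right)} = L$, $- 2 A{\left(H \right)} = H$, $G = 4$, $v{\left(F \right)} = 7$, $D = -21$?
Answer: $- \frac{299}{2} \approx -149.5$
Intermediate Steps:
$A{\left(H \right)} = - \frac{H}{2}$
$M = 7$
$t = - \frac{5}{2}$ ($t = \left(- \frac{1}{2}\right) 5 = - \frac{5}{2} \approx -2.5$)
$T = -147$ ($T = 7 \left(-21\right) = -147$)
$T + t = -147 - \frac{5}{2} = - \frac{299}{2}$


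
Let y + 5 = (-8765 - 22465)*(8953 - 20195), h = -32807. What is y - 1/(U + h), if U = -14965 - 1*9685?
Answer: 20172443393336/57457 ≈ 3.5109e+8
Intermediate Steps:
U = -24650 (U = -14965 - 9685 = -24650)
y = 351087655 (y = -5 + (-8765 - 22465)*(8953 - 20195) = -5 - 31230*(-11242) = -5 + 351087660 = 351087655)
y - 1/(U + h) = 351087655 - 1/(-24650 - 32807) = 351087655 - 1/(-57457) = 351087655 - 1*(-1/57457) = 351087655 + 1/57457 = 20172443393336/57457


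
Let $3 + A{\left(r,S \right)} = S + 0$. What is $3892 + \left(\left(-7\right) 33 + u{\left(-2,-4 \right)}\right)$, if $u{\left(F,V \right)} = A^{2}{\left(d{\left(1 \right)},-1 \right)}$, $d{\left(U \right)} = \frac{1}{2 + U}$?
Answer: $3677$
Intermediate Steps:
$A{\left(r,S \right)} = -3 + S$ ($A{\left(r,S \right)} = -3 + \left(S + 0\right) = -3 + S$)
$u{\left(F,V \right)} = 16$ ($u{\left(F,V \right)} = \left(-3 - 1\right)^{2} = \left(-4\right)^{2} = 16$)
$3892 + \left(\left(-7\right) 33 + u{\left(-2,-4 \right)}\right) = 3892 + \left(\left(-7\right) 33 + 16\right) = 3892 + \left(-231 + 16\right) = 3892 - 215 = 3677$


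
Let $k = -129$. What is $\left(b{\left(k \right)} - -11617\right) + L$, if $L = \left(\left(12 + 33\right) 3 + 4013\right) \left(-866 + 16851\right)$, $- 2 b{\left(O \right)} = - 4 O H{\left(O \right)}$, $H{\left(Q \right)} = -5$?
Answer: $66318687$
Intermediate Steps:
$b{\left(O \right)} = - 10 O$ ($b{\left(O \right)} = - \frac{- 4 O \left(-5\right)}{2} = - \frac{20 O}{2} = - 10 O$)
$L = 66305780$ ($L = \left(45 \cdot 3 + 4013\right) 15985 = \left(135 + 4013\right) 15985 = 4148 \cdot 15985 = 66305780$)
$\left(b{\left(k \right)} - -11617\right) + L = \left(\left(-10\right) \left(-129\right) - -11617\right) + 66305780 = \left(1290 + 11617\right) + 66305780 = 12907 + 66305780 = 66318687$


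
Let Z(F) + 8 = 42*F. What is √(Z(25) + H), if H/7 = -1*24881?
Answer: 25*I*√277 ≈ 416.08*I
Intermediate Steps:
H = -174167 (H = 7*(-1*24881) = 7*(-24881) = -174167)
Z(F) = -8 + 42*F
√(Z(25) + H) = √((-8 + 42*25) - 174167) = √((-8 + 1050) - 174167) = √(1042 - 174167) = √(-173125) = 25*I*√277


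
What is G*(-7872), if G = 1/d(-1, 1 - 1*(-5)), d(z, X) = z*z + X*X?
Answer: -7872/37 ≈ -212.76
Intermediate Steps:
d(z, X) = X² + z² (d(z, X) = z² + X² = X² + z²)
G = 1/37 (G = 1/((1 - 1*(-5))² + (-1)²) = 1/((1 + 5)² + 1) = 1/(6² + 1) = 1/(36 + 1) = 1/37 ≈ 0.027027)
G*(-7872) = (1/37)*(-7872) = -7872/37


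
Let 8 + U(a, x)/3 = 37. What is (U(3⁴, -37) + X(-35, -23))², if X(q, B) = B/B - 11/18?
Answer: 2474329/324 ≈ 7636.8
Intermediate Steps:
X(q, B) = 7/18 (X(q, B) = 1 - 11*1/18 = 1 - 11/18 = 7/18)
U(a, x) = 87 (U(a, x) = -24 + 3*37 = -24 + 111 = 87)
(U(3⁴, -37) + X(-35, -23))² = (87 + 7/18)² = (1573/18)² = 2474329/324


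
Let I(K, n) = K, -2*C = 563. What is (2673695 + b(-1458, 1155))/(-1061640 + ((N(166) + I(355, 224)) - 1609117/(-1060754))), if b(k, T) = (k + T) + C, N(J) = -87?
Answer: -2835512655317/1125852985371 ≈ -2.5185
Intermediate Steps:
C = -563/2 (C = -1/2*563 = -563/2 ≈ -281.50)
b(k, T) = -563/2 + T + k (b(k, T) = (k + T) - 563/2 = (T + k) - 563/2 = -563/2 + T + k)
(2673695 + b(-1458, 1155))/(-1061640 + ((N(166) + I(355, 224)) - 1609117/(-1060754))) = (2673695 + (-563/2 + 1155 - 1458))/(-1061640 + ((-87 + 355) - 1609117/(-1060754))) = (2673695 - 1169/2)/(-1061640 + (268 - 1609117*(-1/1060754))) = 5346221/(2*(-1061640 + (268 + 1609117/1060754))) = 5346221/(2*(-1061640 + 285891189/1060754)) = 5346221/(2*(-1125852985371/1060754)) = (5346221/2)*(-1060754/1125852985371) = -2835512655317/1125852985371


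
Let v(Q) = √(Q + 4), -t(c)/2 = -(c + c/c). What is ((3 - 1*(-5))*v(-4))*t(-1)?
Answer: 0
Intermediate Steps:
t(c) = 2 + 2*c (t(c) = -(-2)*(c + c/c) = -(-2)*(c + 1) = -(-2)*(1 + c) = -2*(-1 - c) = 2 + 2*c)
v(Q) = √(4 + Q)
((3 - 1*(-5))*v(-4))*t(-1) = ((3 - 1*(-5))*√(4 - 4))*(2 + 2*(-1)) = ((3 + 5)*√0)*(2 - 2) = (8*0)*0 = 0*0 = 0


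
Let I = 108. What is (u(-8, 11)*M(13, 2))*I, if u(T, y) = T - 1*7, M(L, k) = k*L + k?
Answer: -45360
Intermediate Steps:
M(L, k) = k + L*k (M(L, k) = L*k + k = k + L*k)
u(T, y) = -7 + T (u(T, y) = T - 7 = -7 + T)
(u(-8, 11)*M(13, 2))*I = ((-7 - 8)*(2*(1 + 13)))*108 = -30*14*108 = -15*28*108 = -420*108 = -45360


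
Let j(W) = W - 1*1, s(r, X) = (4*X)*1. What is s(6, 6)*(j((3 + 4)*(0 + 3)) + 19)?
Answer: 936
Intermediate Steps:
s(r, X) = 4*X
j(W) = -1 + W (j(W) = W - 1 = -1 + W)
s(6, 6)*(j((3 + 4)*(0 + 3)) + 19) = (4*6)*((-1 + (3 + 4)*(0 + 3)) + 19) = 24*((-1 + 7*3) + 19) = 24*((-1 + 21) + 19) = 24*(20 + 19) = 24*39 = 936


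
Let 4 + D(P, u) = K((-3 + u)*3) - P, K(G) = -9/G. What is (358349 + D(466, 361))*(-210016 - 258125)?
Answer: -59978542787739/358 ≈ -1.6754e+11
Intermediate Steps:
D(P, u) = -4 - P - 9/(-9 + 3*u) (D(P, u) = -4 + (-9*1/(3*(-3 + u)) - P) = -4 + (-9/(-9 + 3*u) - P) = -4 + (-P - 9/(-9 + 3*u)) = -4 - P - 9/(-9 + 3*u))
(358349 + D(466, 361))*(-210016 - 258125) = (358349 + (-3 + (-4 - 1*466)*(-3 + 361))/(-3 + 361))*(-210016 - 258125) = (358349 + (-3 + (-4 - 466)*358)/358)*(-468141) = (358349 + (-3 - 470*358)/358)*(-468141) = (358349 + (-3 - 168260)/358)*(-468141) = (358349 + (1/358)*(-168263))*(-468141) = (358349 - 168263/358)*(-468141) = (128120679/358)*(-468141) = -59978542787739/358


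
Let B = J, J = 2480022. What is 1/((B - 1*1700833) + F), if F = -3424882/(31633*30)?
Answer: 474495/369719572114 ≈ 1.2834e-6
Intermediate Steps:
B = 2480022
F = -1712441/474495 (F = -3424882/948990 = -3424882*1/948990 = -1712441/474495 ≈ -3.6090)
1/((B - 1*1700833) + F) = 1/((2480022 - 1*1700833) - 1712441/474495) = 1/((2480022 - 1700833) - 1712441/474495) = 1/(779189 - 1712441/474495) = 1/(369719572114/474495) = 474495/369719572114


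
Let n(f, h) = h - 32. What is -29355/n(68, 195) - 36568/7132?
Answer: -53830111/290629 ≈ -185.22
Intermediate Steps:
n(f, h) = -32 + h
-29355/n(68, 195) - 36568/7132 = -29355/(-32 + 195) - 36568/7132 = -29355/163 - 36568*1/7132 = -29355*1/163 - 9142/1783 = -29355/163 - 9142/1783 = -53830111/290629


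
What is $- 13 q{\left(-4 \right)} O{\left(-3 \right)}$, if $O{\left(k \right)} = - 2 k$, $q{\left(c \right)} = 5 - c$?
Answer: $-702$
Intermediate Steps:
$- 13 q{\left(-4 \right)} O{\left(-3 \right)} = - 13 \left(5 - -4\right) \left(\left(-2\right) \left(-3\right)\right) = - 13 \left(5 + 4\right) 6 = \left(-13\right) 9 \cdot 6 = \left(-117\right) 6 = -702$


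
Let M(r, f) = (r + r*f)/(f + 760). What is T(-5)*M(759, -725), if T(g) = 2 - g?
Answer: -549516/5 ≈ -1.0990e+5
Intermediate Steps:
M(r, f) = (r + f*r)/(760 + f)
T(-5)*M(759, -725) = (2 - 1*(-5))*(759*(1 - 725)/(760 - 725)) = (2 + 5)*(759*(-724)/35) = 7*(759*(1/35)*(-724)) = 7*(-549516/35) = -549516/5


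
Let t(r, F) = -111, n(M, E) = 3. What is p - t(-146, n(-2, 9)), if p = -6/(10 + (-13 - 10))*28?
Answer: 1611/13 ≈ 123.92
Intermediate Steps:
p = 168/13 (p = -6/(10 - 23)*28 = -6/(-13)*28 = -6*(-1/13)*28 = (6/13)*28 = 168/13 ≈ 12.923)
p - t(-146, n(-2, 9)) = 168/13 - 1*(-111) = 168/13 + 111 = 1611/13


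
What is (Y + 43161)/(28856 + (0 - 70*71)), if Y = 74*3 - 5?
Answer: 21689/11943 ≈ 1.8160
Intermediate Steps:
Y = 217 (Y = 222 - 5 = 217)
(Y + 43161)/(28856 + (0 - 70*71)) = (217 + 43161)/(28856 + (0 - 70*71)) = 43378/(28856 + (0 - 4970)) = 43378/(28856 - 4970) = 43378/23886 = 43378*(1/23886) = 21689/11943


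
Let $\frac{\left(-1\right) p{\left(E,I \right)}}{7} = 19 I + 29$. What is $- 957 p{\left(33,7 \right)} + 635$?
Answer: $1085873$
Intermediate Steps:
$p{\left(E,I \right)} = -203 - 133 I$ ($p{\left(E,I \right)} = - 7 \left(19 I + 29\right) = - 7 \left(29 + 19 I\right) = -203 - 133 I$)
$- 957 p{\left(33,7 \right)} + 635 = - 957 \left(-203 - 931\right) + 635 = \left(-957\right) \left(-1134\right) + 635 = 1085238 + 635 = 1085873$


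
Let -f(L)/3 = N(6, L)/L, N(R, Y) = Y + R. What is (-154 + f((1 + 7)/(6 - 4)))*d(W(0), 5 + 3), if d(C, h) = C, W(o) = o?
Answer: 0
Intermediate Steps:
N(R, Y) = R + Y
f(L) = -3*(6 + L)/L
(-154 + f((1 + 7)/(6 - 4)))*d(W(0), 5 + 3) = (-154 + (-3 - 18*(6 - 4)/(1 + 7)))*0 = (-154 + (-3 - 18/(8/2)))*0 = (-154 + (-3 - 18/(8*(1/2))))*0 = (-154 + (-3 - 18/4))*0 = (-154 + (-3 - 18*1/4))*0 = (-154 + (-3 - 9/2))*0 = (-154 - 15/2)*0 = -323/2*0 = 0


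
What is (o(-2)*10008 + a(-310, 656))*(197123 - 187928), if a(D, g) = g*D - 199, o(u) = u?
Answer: -2055772125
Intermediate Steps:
a(D, g) = -199 + D*g (a(D, g) = D*g - 199 = -199 + D*g)
(o(-2)*10008 + a(-310, 656))*(197123 - 187928) = (-2*10008 + (-199 - 310*656))*(197123 - 187928) = (-20016 + (-199 - 203360))*9195 = (-20016 - 203559)*9195 = -223575*9195 = -2055772125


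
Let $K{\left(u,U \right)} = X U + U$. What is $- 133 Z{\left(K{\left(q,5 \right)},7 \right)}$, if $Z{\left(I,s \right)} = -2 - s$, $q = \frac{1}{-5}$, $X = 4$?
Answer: $1197$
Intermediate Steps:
$q = - \frac{1}{5} \approx -0.2$
$K{\left(u,U \right)} = 5 U$ ($K{\left(u,U \right)} = 4 U + U = 5 U$)
$- 133 Z{\left(K{\left(q,5 \right)},7 \right)} = - 133 \left(-2 - 7\right) = \left(-133\right) \left(-9\right) = 1197$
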